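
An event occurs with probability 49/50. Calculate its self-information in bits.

Information content I(x) = -log₂(p(x))
I = -log₂(49/50) = -log₂(0.9800)
I = 0.0291 bits


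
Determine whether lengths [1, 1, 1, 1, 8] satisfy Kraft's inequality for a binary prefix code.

Kraft inequality: Σ 2^(-l_i) ≤ 1 for prefix-free code
Calculating: 2^(-1) + 2^(-1) + 2^(-1) + 2^(-1) + 2^(-8)
= 0.5 + 0.5 + 0.5 + 0.5 + 0.00390625
= 2.0039
Since 2.0039 > 1, prefix-free code does not exist


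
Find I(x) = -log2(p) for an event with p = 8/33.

Information content I(x) = -log₂(p(x))
I = -log₂(8/33) = -log₂(0.2424)
I = 2.0444 bits


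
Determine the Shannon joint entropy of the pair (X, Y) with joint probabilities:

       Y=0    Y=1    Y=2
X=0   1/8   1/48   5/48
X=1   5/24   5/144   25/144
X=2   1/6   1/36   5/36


H(X,Y) = -Σ p(x,y) log₂ p(x,y)
  p(0,0)=1/8: -0.1250 × log₂(0.1250) = 0.3750
  p(0,1)=1/48: -0.0208 × log₂(0.0208) = 0.1164
  p(0,2)=5/48: -0.1042 × log₂(0.1042) = 0.3399
  p(1,0)=5/24: -0.2083 × log₂(0.2083) = 0.4715
  p(1,1)=5/144: -0.0347 × log₂(0.0347) = 0.1683
  p(1,2)=25/144: -0.1736 × log₂(0.1736) = 0.4386
  p(2,0)=1/6: -0.1667 × log₂(0.1667) = 0.4308
  p(2,1)=1/36: -0.0278 × log₂(0.0278) = 0.1436
  p(2,2)=5/36: -0.1389 × log₂(0.1389) = 0.3956
H(X,Y) = 2.8796 bits


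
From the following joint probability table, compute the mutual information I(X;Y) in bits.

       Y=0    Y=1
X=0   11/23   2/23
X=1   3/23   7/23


H(X) = 0.9877, H(Y) = 0.9656, H(X,Y) = 1.7209
I(X;Y) = H(X) + H(Y) - H(X,Y) = 0.2324 bits


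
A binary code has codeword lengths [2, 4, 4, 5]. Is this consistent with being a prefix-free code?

Kraft inequality: Σ 2^(-l_i) ≤ 1 for prefix-free code
Calculating: 2^(-2) + 2^(-4) + 2^(-4) + 2^(-5)
= 0.25 + 0.0625 + 0.0625 + 0.03125
= 0.4062
Since 0.4062 ≤ 1, prefix-free code exists


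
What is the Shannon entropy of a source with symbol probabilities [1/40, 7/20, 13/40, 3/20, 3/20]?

H(X) = -Σ p(x) log₂ p(x)
  -1/40 × log₂(1/40) = 0.1330
  -7/20 × log₂(7/20) = 0.5301
  -13/40 × log₂(13/40) = 0.5270
  -3/20 × log₂(3/20) = 0.4105
  -3/20 × log₂(3/20) = 0.4105
H(X) = 2.0112 bits


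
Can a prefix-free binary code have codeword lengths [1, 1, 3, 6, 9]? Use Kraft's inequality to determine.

Kraft inequality: Σ 2^(-l_i) ≤ 1 for prefix-free code
Calculating: 2^(-1) + 2^(-1) + 2^(-3) + 2^(-6) + 2^(-9)
= 0.5 + 0.5 + 0.125 + 0.015625 + 0.001953125
= 1.1426
Since 1.1426 > 1, prefix-free code does not exist


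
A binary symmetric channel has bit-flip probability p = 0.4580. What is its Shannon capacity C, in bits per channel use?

For BSC with error probability p:
C = 1 - H(p) where H(p) is binary entropy
H(0.4580) = -0.4580 × log₂(0.4580) - 0.5420 × log₂(0.5420)
H(p) = 0.9949
C = 1 - 0.9949 = 0.0051 bits/use


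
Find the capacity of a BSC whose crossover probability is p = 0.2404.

For BSC with error probability p:
C = 1 - H(p) where H(p) is binary entropy
H(0.2404) = -0.2404 × log₂(0.2404) - 0.7596 × log₂(0.7596)
H(p) = 0.7957
C = 1 - 0.7957 = 0.2043 bits/use


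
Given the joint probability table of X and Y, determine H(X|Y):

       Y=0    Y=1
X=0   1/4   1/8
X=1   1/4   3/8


H(X|Y) = Σ_y p(y) H(X|Y=y)
  p(Y=0) = 1/2, H(X|Y=0) = 1.0000
  p(Y=1) = 1/2, H(X|Y=1) = 0.8113
H(X|Y) = 0.5000×1.0000 + 0.5000×0.8113 = 0.9056 bits


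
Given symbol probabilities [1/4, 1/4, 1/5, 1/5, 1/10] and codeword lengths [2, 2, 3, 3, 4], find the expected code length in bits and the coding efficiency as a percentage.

Average length L = Σ p_i × l_i = 2.6000 bits
Entropy H = 2.2610 bits
Efficiency η = H/L × 100% = 86.96%


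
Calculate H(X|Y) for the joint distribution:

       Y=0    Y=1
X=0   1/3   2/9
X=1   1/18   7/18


H(X|Y) = Σ_y p(y) H(X|Y=y)
  p(Y=0) = 7/18, H(X|Y=0) = 0.5917
  p(Y=1) = 11/18, H(X|Y=1) = 0.9457
H(X|Y) = 0.3889×0.5917 + 0.6111×0.9457 = 0.8080 bits


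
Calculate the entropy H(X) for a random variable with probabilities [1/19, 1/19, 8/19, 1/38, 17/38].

H(X) = -Σ p(x) log₂ p(x)
  -1/19 × log₂(1/19) = 0.2236
  -1/19 × log₂(1/19) = 0.2236
  -8/19 × log₂(8/19) = 0.5254
  -1/38 × log₂(1/38) = 0.1381
  -17/38 × log₂(17/38) = 0.5192
H(X) = 1.6299 bits


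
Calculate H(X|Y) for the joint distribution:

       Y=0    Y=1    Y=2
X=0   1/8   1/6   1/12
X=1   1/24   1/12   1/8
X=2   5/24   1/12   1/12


H(X|Y) = Σ_y p(y) H(X|Y=y)
  p(Y=0) = 3/8, H(X|Y=0) = 1.3516
  p(Y=1) = 1/3, H(X|Y=1) = 1.5000
  p(Y=2) = 7/24, H(X|Y=2) = 1.5567
H(X|Y) = 0.3750×1.3516 + 0.3333×1.5000 + 0.2917×1.5567 = 1.4609 bits


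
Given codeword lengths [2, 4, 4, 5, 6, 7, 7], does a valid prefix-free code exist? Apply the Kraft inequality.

Kraft inequality: Σ 2^(-l_i) ≤ 1 for prefix-free code
Calculating: 2^(-2) + 2^(-4) + 2^(-4) + 2^(-5) + 2^(-6) + 2^(-7) + 2^(-7)
= 0.25 + 0.0625 + 0.0625 + 0.03125 + 0.015625 + 0.0078125 + 0.0078125
= 0.4375
Since 0.4375 ≤ 1, prefix-free code exists


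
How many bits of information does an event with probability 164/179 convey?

Information content I(x) = -log₂(p(x))
I = -log₂(164/179) = -log₂(0.9162)
I = 0.1263 bits


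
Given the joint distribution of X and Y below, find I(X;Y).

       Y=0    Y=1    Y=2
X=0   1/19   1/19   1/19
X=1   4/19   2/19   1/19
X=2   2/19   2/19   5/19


H(X) = 1.4618, H(Y) = 1.5683, H(X,Y) = 2.9001
I(X;Y) = H(X) + H(Y) - H(X,Y) = 0.1301 bits


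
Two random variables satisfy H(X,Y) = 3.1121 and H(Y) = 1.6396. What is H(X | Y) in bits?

Chain rule: H(X,Y) = H(X|Y) + H(Y)
H(X|Y) = H(X,Y) - H(Y) = 3.1121 - 1.6396 = 1.4725 bits


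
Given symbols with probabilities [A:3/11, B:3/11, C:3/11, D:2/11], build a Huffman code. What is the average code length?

Huffman tree construction:
Combine smallest probabilities repeatedly
Resulting codes:
  A: 01 (length 2)
  B: 10 (length 2)
  C: 11 (length 2)
  D: 00 (length 2)
Average length = Σ p(s) × length(s) = 2.0000 bits


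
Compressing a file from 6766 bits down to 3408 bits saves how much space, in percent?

Space savings = (1 - Compressed/Original) × 100%
= (1 - 3408/6766) × 100%
= 49.63%


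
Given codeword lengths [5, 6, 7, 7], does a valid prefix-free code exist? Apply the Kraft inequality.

Kraft inequality: Σ 2^(-l_i) ≤ 1 for prefix-free code
Calculating: 2^(-5) + 2^(-6) + 2^(-7) + 2^(-7)
= 0.03125 + 0.015625 + 0.0078125 + 0.0078125
= 0.0625
Since 0.0625 ≤ 1, prefix-free code exists


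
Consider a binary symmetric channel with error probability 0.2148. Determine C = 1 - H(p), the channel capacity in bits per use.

For BSC with error probability p:
C = 1 - H(p) where H(p) is binary entropy
H(0.2148) = -0.2148 × log₂(0.2148) - 0.7852 × log₂(0.7852)
H(p) = 0.7506
C = 1 - 0.7506 = 0.2494 bits/use


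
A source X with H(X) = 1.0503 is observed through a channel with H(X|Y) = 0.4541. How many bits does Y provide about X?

I(X;Y) = H(X) - H(X|Y)
I(X;Y) = 1.0503 - 0.4541 = 0.5962 bits


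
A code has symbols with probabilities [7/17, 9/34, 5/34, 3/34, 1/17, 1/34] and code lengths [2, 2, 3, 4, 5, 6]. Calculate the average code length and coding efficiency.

Average length L = Σ p_i × l_i = 2.6176 bits
Entropy H = 2.1405 bits
Efficiency η = H/L × 100% = 81.77%


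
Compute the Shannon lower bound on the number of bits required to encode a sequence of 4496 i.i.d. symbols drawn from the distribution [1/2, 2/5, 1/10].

Entropy H = 1.3610 bits/symbol
Minimum bits = H × n = 1.3610 × 4496
= 6118.89 bits


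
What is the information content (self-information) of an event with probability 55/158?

Information content I(x) = -log₂(p(x))
I = -log₂(55/158) = -log₂(0.3481)
I = 1.5224 bits


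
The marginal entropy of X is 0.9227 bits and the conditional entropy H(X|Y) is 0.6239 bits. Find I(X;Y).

I(X;Y) = H(X) - H(X|Y)
I(X;Y) = 0.9227 - 0.6239 = 0.2988 bits


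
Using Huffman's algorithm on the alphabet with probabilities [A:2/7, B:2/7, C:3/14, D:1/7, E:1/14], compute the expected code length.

Huffman tree construction:
Combine smallest probabilities repeatedly
Resulting codes:
  A: 10 (length 2)
  B: 11 (length 2)
  C: 00 (length 2)
  D: 011 (length 3)
  E: 010 (length 3)
Average length = Σ p(s) × length(s) = 2.2143 bits


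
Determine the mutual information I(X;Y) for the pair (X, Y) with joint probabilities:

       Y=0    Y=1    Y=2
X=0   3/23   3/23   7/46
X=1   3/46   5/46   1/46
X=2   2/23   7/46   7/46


H(X) = 1.5171, H(Y) = 1.5721, H(X,Y) = 3.0379
I(X;Y) = H(X) + H(Y) - H(X,Y) = 0.0512 bits


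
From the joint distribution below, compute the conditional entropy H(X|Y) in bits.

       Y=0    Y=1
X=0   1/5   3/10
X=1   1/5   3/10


H(X|Y) = Σ_y p(y) H(X|Y=y)
  p(Y=0) = 2/5, H(X|Y=0) = 1.0000
  p(Y=1) = 3/5, H(X|Y=1) = 1.0000
H(X|Y) = 0.4000×1.0000 + 0.6000×1.0000 = 1.0000 bits


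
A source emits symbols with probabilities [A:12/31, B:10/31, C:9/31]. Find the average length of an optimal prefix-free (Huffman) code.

Huffman tree construction:
Combine smallest probabilities repeatedly
Resulting codes:
  A: 0 (length 1)
  B: 11 (length 2)
  C: 10 (length 2)
Average length = Σ p(s) × length(s) = 1.6129 bits


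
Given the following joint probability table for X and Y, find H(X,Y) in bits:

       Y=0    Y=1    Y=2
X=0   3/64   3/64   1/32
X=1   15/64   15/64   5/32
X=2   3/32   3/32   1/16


H(X,Y) = -Σ p(x,y) log₂ p(x,y)
  p(0,0)=3/64: -0.0469 × log₂(0.0469) = 0.2070
  p(0,1)=3/64: -0.0469 × log₂(0.0469) = 0.2070
  p(0,2)=1/32: -0.0312 × log₂(0.0312) = 0.1562
  p(1,0)=15/64: -0.2344 × log₂(0.2344) = 0.4906
  p(1,1)=15/64: -0.2344 × log₂(0.2344) = 0.4906
  p(1,2)=5/32: -0.1562 × log₂(0.1562) = 0.4184
  p(2,0)=3/32: -0.0938 × log₂(0.0938) = 0.3202
  p(2,1)=3/32: -0.0938 × log₂(0.0938) = 0.3202
  p(2,2)=1/16: -0.0625 × log₂(0.0625) = 0.2500
H(X,Y) = 2.8601 bits


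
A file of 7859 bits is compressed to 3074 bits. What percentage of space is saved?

Space savings = (1 - Compressed/Original) × 100%
= (1 - 3074/7859) × 100%
= 60.89%


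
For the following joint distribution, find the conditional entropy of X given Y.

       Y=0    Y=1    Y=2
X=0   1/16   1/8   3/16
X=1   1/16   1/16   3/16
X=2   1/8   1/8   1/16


H(X|Y) = Σ_y p(y) H(X|Y=y)
  p(Y=0) = 1/4, H(X|Y=0) = 1.5000
  p(Y=1) = 5/16, H(X|Y=1) = 1.5219
  p(Y=2) = 7/16, H(X|Y=2) = 1.4488
H(X|Y) = 0.2500×1.5000 + 0.3125×1.5219 + 0.4375×1.4488 = 1.4845 bits


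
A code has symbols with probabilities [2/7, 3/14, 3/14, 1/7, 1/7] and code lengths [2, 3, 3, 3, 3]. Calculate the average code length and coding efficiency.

Average length L = Σ p_i × l_i = 2.7143 bits
Entropy H = 2.2709 bits
Efficiency η = H/L × 100% = 83.67%


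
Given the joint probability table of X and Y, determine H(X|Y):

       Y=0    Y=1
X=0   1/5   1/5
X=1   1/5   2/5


H(X|Y) = Σ_y p(y) H(X|Y=y)
  p(Y=0) = 2/5, H(X|Y=0) = 1.0000
  p(Y=1) = 3/5, H(X|Y=1) = 0.9183
H(X|Y) = 0.4000×1.0000 + 0.6000×0.9183 = 0.9510 bits


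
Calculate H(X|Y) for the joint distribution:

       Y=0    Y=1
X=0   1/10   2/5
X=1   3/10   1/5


H(X|Y) = Σ_y p(y) H(X|Y=y)
  p(Y=0) = 2/5, H(X|Y=0) = 0.8113
  p(Y=1) = 3/5, H(X|Y=1) = 0.9183
H(X|Y) = 0.4000×0.8113 + 0.6000×0.9183 = 0.8755 bits


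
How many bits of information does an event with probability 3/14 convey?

Information content I(x) = -log₂(p(x))
I = -log₂(3/14) = -log₂(0.2143)
I = 2.2224 bits


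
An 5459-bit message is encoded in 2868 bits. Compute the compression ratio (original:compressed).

Compression ratio = Original / Compressed
= 5459 / 2868 = 1.90:1


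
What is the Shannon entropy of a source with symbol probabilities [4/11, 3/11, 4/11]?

H(X) = -Σ p(x) log₂ p(x)
  -4/11 × log₂(4/11) = 0.5307
  -3/11 × log₂(3/11) = 0.5112
  -4/11 × log₂(4/11) = 0.5307
H(X) = 1.5726 bits


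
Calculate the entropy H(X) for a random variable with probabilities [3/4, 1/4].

H(X) = -Σ p(x) log₂ p(x)
  -3/4 × log₂(3/4) = 0.3113
  -1/4 × log₂(1/4) = 0.5000
H(X) = 0.8113 bits


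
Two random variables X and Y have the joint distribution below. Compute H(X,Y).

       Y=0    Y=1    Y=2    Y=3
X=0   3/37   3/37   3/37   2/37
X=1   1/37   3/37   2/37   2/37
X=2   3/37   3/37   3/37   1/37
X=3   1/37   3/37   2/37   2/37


H(X,Y) = -Σ p(x,y) log₂ p(x,y)
  p(0,0)=3/37: -0.0811 × log₂(0.0811) = 0.2939
  p(0,1)=3/37: -0.0811 × log₂(0.0811) = 0.2939
  p(0,2)=3/37: -0.0811 × log₂(0.0811) = 0.2939
  p(0,3)=2/37: -0.0541 × log₂(0.0541) = 0.2275
  p(1,0)=1/37: -0.0270 × log₂(0.0270) = 0.1408
  p(1,1)=3/37: -0.0811 × log₂(0.0811) = 0.2939
  p(1,2)=2/37: -0.0541 × log₂(0.0541) = 0.2275
  p(1,3)=2/37: -0.0541 × log₂(0.0541) = 0.2275
  p(2,0)=3/37: -0.0811 × log₂(0.0811) = 0.2939
  p(2,1)=3/37: -0.0811 × log₂(0.0811) = 0.2939
  p(2,2)=3/37: -0.0811 × log₂(0.0811) = 0.2939
  p(2,3)=1/37: -0.0270 × log₂(0.0270) = 0.1408
  p(3,0)=1/37: -0.0270 × log₂(0.0270) = 0.1408
  p(3,1)=3/37: -0.0811 × log₂(0.0811) = 0.2939
  p(3,2)=2/37: -0.0541 × log₂(0.0541) = 0.2275
  p(3,3)=2/37: -0.0541 × log₂(0.0541) = 0.2275
H(X,Y) = 3.9111 bits


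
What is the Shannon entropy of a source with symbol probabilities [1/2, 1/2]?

H(X) = -Σ p(x) log₂ p(x)
  -1/2 × log₂(1/2) = 0.5000
  -1/2 × log₂(1/2) = 0.5000
H(X) = 1.0000 bits


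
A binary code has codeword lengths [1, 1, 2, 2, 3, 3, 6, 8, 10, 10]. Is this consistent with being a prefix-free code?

Kraft inequality: Σ 2^(-l_i) ≤ 1 for prefix-free code
Calculating: 2^(-1) + 2^(-1) + 2^(-2) + 2^(-2) + 2^(-3) + 2^(-3) + 2^(-6) + 2^(-8) + 2^(-10) + 2^(-10)
= 0.5 + 0.5 + 0.25 + 0.25 + 0.125 + 0.125 + 0.015625 + 0.00390625 + 0.0009765625 + 0.0009765625
= 1.7715
Since 1.7715 > 1, prefix-free code does not exist


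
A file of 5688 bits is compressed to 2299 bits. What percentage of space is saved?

Space savings = (1 - Compressed/Original) × 100%
= (1 - 2299/5688) × 100%
= 59.58%


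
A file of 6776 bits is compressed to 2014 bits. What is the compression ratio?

Compression ratio = Original / Compressed
= 6776 / 2014 = 3.36:1


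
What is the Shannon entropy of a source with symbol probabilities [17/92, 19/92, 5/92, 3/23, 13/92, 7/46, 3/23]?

H(X) = -Σ p(x) log₂ p(x)
  -17/92 × log₂(17/92) = 0.4501
  -19/92 × log₂(19/92) = 0.4700
  -5/92 × log₂(5/92) = 0.2283
  -3/23 × log₂(3/23) = 0.3833
  -13/92 × log₂(13/92) = 0.3989
  -7/46 × log₂(7/46) = 0.4133
  -3/23 × log₂(3/23) = 0.3833
H(X) = 2.7273 bits


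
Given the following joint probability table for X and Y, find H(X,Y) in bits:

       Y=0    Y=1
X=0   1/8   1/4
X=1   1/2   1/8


H(X,Y) = -Σ p(x,y) log₂ p(x,y)
  p(0,0)=1/8: -0.1250 × log₂(0.1250) = 0.3750
  p(0,1)=1/4: -0.2500 × log₂(0.2500) = 0.5000
  p(1,0)=1/2: -0.5000 × log₂(0.5000) = 0.5000
  p(1,1)=1/8: -0.1250 × log₂(0.1250) = 0.3750
H(X,Y) = 1.7500 bits


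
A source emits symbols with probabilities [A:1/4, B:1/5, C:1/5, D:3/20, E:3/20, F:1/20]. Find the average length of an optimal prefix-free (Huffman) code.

Huffman tree construction:
Combine smallest probabilities repeatedly
Resulting codes:
  A: 10 (length 2)
  B: 111 (length 3)
  C: 00 (length 2)
  D: 011 (length 3)
  E: 110 (length 3)
  F: 010 (length 3)
Average length = Σ p(s) × length(s) = 2.5500 bits


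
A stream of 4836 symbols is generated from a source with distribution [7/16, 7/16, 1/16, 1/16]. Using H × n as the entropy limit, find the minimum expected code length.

Entropy H = 1.5436 bits/symbol
Minimum bits = H × n = 1.5436 × 4836
= 7464.68 bits


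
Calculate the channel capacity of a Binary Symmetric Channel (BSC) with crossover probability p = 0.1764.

For BSC with error probability p:
C = 1 - H(p) where H(p) is binary entropy
H(0.1764) = -0.1764 × log₂(0.1764) - 0.8236 × log₂(0.8236)
H(p) = 0.6721
C = 1 - 0.6721 = 0.3279 bits/use


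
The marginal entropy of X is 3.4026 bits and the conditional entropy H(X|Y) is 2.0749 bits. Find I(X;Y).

I(X;Y) = H(X) - H(X|Y)
I(X;Y) = 3.4026 - 2.0749 = 1.3277 bits


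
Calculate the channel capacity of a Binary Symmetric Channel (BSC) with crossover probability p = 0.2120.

For BSC with error probability p:
C = 1 - H(p) where H(p) is binary entropy
H(0.2120) = -0.2120 × log₂(0.2120) - 0.7880 × log₂(0.7880)
H(p) = 0.7453
C = 1 - 0.7453 = 0.2547 bits/use


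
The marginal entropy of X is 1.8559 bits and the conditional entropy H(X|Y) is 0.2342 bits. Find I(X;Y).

I(X;Y) = H(X) - H(X|Y)
I(X;Y) = 1.8559 - 0.2342 = 1.6217 bits


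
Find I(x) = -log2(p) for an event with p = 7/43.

Information content I(x) = -log₂(p(x))
I = -log₂(7/43) = -log₂(0.1628)
I = 2.6189 bits


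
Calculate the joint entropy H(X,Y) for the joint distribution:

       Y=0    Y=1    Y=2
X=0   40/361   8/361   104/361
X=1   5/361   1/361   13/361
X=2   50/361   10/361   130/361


H(X,Y) = -Σ p(x,y) log₂ p(x,y)
  p(0,0)=40/361: -0.1108 × log₂(0.1108) = 0.3517
  p(0,1)=8/361: -0.0222 × log₂(0.0222) = 0.1218
  p(0,2)=104/361: -0.2881 × log₂(0.2881) = 0.5172
  p(1,0)=5/361: -0.0139 × log₂(0.0139) = 0.0855
  p(1,1)=1/361: -0.0028 × log₂(0.0028) = 0.0235
  p(1,2)=13/361: -0.0360 × log₂(0.0360) = 0.1727
  p(2,0)=50/361: -0.1385 × log₂(0.1385) = 0.3950
  p(2,1)=10/361: -0.0277 × log₂(0.0277) = 0.1433
  p(2,2)=130/361: -0.3601 × log₂(0.3601) = 0.5306
H(X,Y) = 2.3414 bits


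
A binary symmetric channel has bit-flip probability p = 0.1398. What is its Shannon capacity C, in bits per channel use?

For BSC with error probability p:
C = 1 - H(p) where H(p) is binary entropy
H(0.1398) = -0.1398 × log₂(0.1398) - 0.8602 × log₂(0.8602)
H(p) = 0.5837
C = 1 - 0.5837 = 0.4163 bits/use


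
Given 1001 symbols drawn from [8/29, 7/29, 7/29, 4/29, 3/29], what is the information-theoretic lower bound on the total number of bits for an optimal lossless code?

Entropy H = 2.2353 bits/symbol
Minimum bits = H × n = 2.2353 × 1001
= 2237.53 bits


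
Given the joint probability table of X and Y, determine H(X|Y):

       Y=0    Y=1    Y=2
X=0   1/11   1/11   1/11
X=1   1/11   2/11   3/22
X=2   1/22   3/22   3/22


H(X|Y) = Σ_y p(y) H(X|Y=y)
  p(Y=0) = 5/22, H(X|Y=0) = 1.5219
  p(Y=1) = 9/22, H(X|Y=1) = 1.5305
  p(Y=2) = 4/11, H(X|Y=2) = 1.5613
H(X|Y) = 0.2273×1.5219 + 0.4091×1.5305 + 0.3636×1.5613 = 1.5397 bits


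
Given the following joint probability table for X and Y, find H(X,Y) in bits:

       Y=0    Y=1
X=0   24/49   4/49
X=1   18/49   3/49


H(X,Y) = -Σ p(x,y) log₂ p(x,y)
  p(0,0)=24/49: -0.4898 × log₂(0.4898) = 0.5044
  p(0,1)=4/49: -0.0816 × log₂(0.0816) = 0.2951
  p(1,0)=18/49: -0.3673 × log₂(0.3673) = 0.5307
  p(1,1)=3/49: -0.0612 × log₂(0.0612) = 0.2467
H(X,Y) = 1.5769 bits


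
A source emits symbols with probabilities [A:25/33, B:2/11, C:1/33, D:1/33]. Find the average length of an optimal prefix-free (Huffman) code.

Huffman tree construction:
Combine smallest probabilities repeatedly
Resulting codes:
  A: 1 (length 1)
  B: 01 (length 2)
  C: 000 (length 3)
  D: 001 (length 3)
Average length = Σ p(s) × length(s) = 1.3030 bits


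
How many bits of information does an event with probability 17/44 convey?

Information content I(x) = -log₂(p(x))
I = -log₂(17/44) = -log₂(0.3864)
I = 1.3720 bits


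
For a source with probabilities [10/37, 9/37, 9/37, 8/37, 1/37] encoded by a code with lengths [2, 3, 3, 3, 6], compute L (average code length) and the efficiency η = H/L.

Average length L = Σ p_i × l_i = 2.8108 bits
Entropy H = 2.1209 bits
Efficiency η = H/L × 100% = 75.45%


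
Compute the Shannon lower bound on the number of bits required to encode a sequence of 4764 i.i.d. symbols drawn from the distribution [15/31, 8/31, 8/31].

Entropy H = 1.5154 bits/symbol
Minimum bits = H × n = 1.5154 × 4764
= 7219.26 bits


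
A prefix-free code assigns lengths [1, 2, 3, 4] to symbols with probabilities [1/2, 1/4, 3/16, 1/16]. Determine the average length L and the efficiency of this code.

Average length L = Σ p_i × l_i = 1.8125 bits
Entropy H = 1.7028 bits
Efficiency η = H/L × 100% = 93.95%


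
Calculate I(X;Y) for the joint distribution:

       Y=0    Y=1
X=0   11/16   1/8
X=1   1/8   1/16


H(X) = 0.6962, H(Y) = 0.6962, H(X,Y) = 1.3716
I(X;Y) = H(X) + H(Y) - H(X,Y) = 0.0208 bits


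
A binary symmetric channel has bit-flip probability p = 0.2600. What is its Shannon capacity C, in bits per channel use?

For BSC with error probability p:
C = 1 - H(p) where H(p) is binary entropy
H(0.2600) = -0.2600 × log₂(0.2600) - 0.7400 × log₂(0.7400)
H(p) = 0.8267
C = 1 - 0.8267 = 0.1733 bits/use


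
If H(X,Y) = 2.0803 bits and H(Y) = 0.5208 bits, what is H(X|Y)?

Chain rule: H(X,Y) = H(X|Y) + H(Y)
H(X|Y) = H(X,Y) - H(Y) = 2.0803 - 0.5208 = 1.5595 bits


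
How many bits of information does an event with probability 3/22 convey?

Information content I(x) = -log₂(p(x))
I = -log₂(3/22) = -log₂(0.1364)
I = 2.8745 bits


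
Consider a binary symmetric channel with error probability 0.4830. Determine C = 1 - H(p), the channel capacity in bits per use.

For BSC with error probability p:
C = 1 - H(p) where H(p) is binary entropy
H(0.4830) = -0.4830 × log₂(0.4830) - 0.5170 × log₂(0.5170)
H(p) = 0.9992
C = 1 - 0.9992 = 0.0008 bits/use


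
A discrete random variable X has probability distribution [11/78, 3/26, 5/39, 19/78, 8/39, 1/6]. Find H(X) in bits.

H(X) = -Σ p(x) log₂ p(x)
  -11/78 × log₂(11/78) = 0.3985
  -3/26 × log₂(3/26) = 0.3595
  -5/39 × log₂(5/39) = 0.3799
  -19/78 × log₂(19/78) = 0.4963
  -8/39 × log₂(8/39) = 0.4688
  -1/6 × log₂(1/6) = 0.4308
H(X) = 2.5339 bits


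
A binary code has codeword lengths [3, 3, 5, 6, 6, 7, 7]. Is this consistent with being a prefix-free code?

Kraft inequality: Σ 2^(-l_i) ≤ 1 for prefix-free code
Calculating: 2^(-3) + 2^(-3) + 2^(-5) + 2^(-6) + 2^(-6) + 2^(-7) + 2^(-7)
= 0.125 + 0.125 + 0.03125 + 0.015625 + 0.015625 + 0.0078125 + 0.0078125
= 0.3281
Since 0.3281 ≤ 1, prefix-free code exists


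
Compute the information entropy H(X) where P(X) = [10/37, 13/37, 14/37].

H(X) = -Σ p(x) log₂ p(x)
  -10/37 × log₂(10/37) = 0.5101
  -13/37 × log₂(13/37) = 0.5302
  -14/37 × log₂(14/37) = 0.5305
H(X) = 1.5709 bits


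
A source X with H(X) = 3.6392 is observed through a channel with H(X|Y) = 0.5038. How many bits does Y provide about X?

I(X;Y) = H(X) - H(X|Y)
I(X;Y) = 3.6392 - 0.5038 = 3.1354 bits


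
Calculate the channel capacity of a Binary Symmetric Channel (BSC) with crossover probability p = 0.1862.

For BSC with error probability p:
C = 1 - H(p) where H(p) is binary entropy
H(0.1862) = -0.1862 × log₂(0.1862) - 0.8138 × log₂(0.8138)
H(p) = 0.6935
C = 1 - 0.6935 = 0.3065 bits/use


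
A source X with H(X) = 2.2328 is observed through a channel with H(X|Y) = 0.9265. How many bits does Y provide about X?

I(X;Y) = H(X) - H(X|Y)
I(X;Y) = 2.2328 - 0.9265 = 1.3063 bits


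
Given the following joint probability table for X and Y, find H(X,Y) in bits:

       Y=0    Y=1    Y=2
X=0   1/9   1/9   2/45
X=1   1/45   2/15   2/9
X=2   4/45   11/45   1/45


H(X,Y) = -Σ p(x,y) log₂ p(x,y)
  p(0,0)=1/9: -0.1111 × log₂(0.1111) = 0.3522
  p(0,1)=1/9: -0.1111 × log₂(0.1111) = 0.3522
  p(0,2)=2/45: -0.0444 × log₂(0.0444) = 0.1996
  p(1,0)=1/45: -0.0222 × log₂(0.0222) = 0.1220
  p(1,1)=2/15: -0.1333 × log₂(0.1333) = 0.3876
  p(1,2)=2/9: -0.2222 × log₂(0.2222) = 0.4822
  p(2,0)=4/45: -0.0889 × log₂(0.0889) = 0.3104
  p(2,1)=11/45: -0.2444 × log₂(0.2444) = 0.4968
  p(2,2)=1/45: -0.0222 × log₂(0.0222) = 0.1220
H(X,Y) = 2.8251 bits


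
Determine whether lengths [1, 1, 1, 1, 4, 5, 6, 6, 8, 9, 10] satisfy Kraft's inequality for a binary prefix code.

Kraft inequality: Σ 2^(-l_i) ≤ 1 for prefix-free code
Calculating: 2^(-1) + 2^(-1) + 2^(-1) + 2^(-1) + 2^(-4) + 2^(-5) + 2^(-6) + 2^(-6) + 2^(-8) + 2^(-9) + 2^(-10)
= 0.5 + 0.5 + 0.5 + 0.5 + 0.0625 + 0.03125 + 0.015625 + 0.015625 + 0.00390625 + 0.001953125 + 0.0009765625
= 2.1318
Since 2.1318 > 1, prefix-free code does not exist


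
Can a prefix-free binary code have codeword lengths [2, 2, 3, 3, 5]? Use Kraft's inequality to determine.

Kraft inequality: Σ 2^(-l_i) ≤ 1 for prefix-free code
Calculating: 2^(-2) + 2^(-2) + 2^(-3) + 2^(-3) + 2^(-5)
= 0.25 + 0.25 + 0.125 + 0.125 + 0.03125
= 0.7812
Since 0.7812 ≤ 1, prefix-free code exists


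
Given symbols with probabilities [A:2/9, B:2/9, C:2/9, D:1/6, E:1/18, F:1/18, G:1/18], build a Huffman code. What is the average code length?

Huffman tree construction:
Combine smallest probabilities repeatedly
Resulting codes:
  A: 00 (length 2)
  B: 01 (length 2)
  C: 10 (length 2)
  D: 110 (length 3)
  E: 11110 (length 5)
  F: 11111 (length 5)
  G: 1110 (length 4)
Average length = Σ p(s) × length(s) = 2.6111 bits


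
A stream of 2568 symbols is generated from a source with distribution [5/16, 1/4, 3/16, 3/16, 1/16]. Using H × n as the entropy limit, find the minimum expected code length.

Entropy H = 2.1800 bits/symbol
Minimum bits = H × n = 2.1800 × 2568
= 5598.33 bits


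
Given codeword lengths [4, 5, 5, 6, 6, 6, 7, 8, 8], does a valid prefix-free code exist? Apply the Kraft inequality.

Kraft inequality: Σ 2^(-l_i) ≤ 1 for prefix-free code
Calculating: 2^(-4) + 2^(-5) + 2^(-5) + 2^(-6) + 2^(-6) + 2^(-6) + 2^(-7) + 2^(-8) + 2^(-8)
= 0.0625 + 0.03125 + 0.03125 + 0.015625 + 0.015625 + 0.015625 + 0.0078125 + 0.00390625 + 0.00390625
= 0.1875
Since 0.1875 ≤ 1, prefix-free code exists


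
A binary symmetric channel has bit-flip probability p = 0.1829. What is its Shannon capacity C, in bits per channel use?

For BSC with error probability p:
C = 1 - H(p) where H(p) is binary entropy
H(0.1829) = -0.1829 × log₂(0.1829) - 0.8171 × log₂(0.8171)
H(p) = 0.6864
C = 1 - 0.6864 = 0.3136 bits/use


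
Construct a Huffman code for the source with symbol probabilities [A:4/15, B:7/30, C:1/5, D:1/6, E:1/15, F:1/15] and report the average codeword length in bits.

Huffman tree construction:
Combine smallest probabilities repeatedly
Resulting codes:
  A: 10 (length 2)
  B: 01 (length 2)
  C: 00 (length 2)
  D: 111 (length 3)
  E: 1100 (length 4)
  F: 1101 (length 4)
Average length = Σ p(s) × length(s) = 2.4333 bits


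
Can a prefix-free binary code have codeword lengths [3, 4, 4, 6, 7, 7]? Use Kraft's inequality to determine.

Kraft inequality: Σ 2^(-l_i) ≤ 1 for prefix-free code
Calculating: 2^(-3) + 2^(-4) + 2^(-4) + 2^(-6) + 2^(-7) + 2^(-7)
= 0.125 + 0.0625 + 0.0625 + 0.015625 + 0.0078125 + 0.0078125
= 0.2812
Since 0.2812 ≤ 1, prefix-free code exists


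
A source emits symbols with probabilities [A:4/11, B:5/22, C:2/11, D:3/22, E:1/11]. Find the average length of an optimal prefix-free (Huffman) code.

Huffman tree construction:
Combine smallest probabilities repeatedly
Resulting codes:
  A: 11 (length 2)
  B: 01 (length 2)
  C: 00 (length 2)
  D: 101 (length 3)
  E: 100 (length 3)
Average length = Σ p(s) × length(s) = 2.2273 bits


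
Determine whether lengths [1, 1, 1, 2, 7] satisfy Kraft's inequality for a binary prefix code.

Kraft inequality: Σ 2^(-l_i) ≤ 1 for prefix-free code
Calculating: 2^(-1) + 2^(-1) + 2^(-1) + 2^(-2) + 2^(-7)
= 0.5 + 0.5 + 0.5 + 0.25 + 0.0078125
= 1.7578
Since 1.7578 > 1, prefix-free code does not exist


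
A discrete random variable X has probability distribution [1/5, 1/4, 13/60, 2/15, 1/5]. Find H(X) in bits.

H(X) = -Σ p(x) log₂ p(x)
  -1/5 × log₂(1/5) = 0.4644
  -1/4 × log₂(1/4) = 0.5000
  -13/60 × log₂(13/60) = 0.4781
  -2/15 × log₂(2/15) = 0.3876
  -1/5 × log₂(1/5) = 0.4644
H(X) = 2.2944 bits


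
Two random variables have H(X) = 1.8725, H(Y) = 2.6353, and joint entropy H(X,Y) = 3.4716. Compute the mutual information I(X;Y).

I(X;Y) = H(X) + H(Y) - H(X,Y)
I(X;Y) = 1.8725 + 2.6353 - 3.4716 = 1.0362 bits


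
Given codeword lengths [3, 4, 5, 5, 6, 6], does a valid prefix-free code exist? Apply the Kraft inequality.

Kraft inequality: Σ 2^(-l_i) ≤ 1 for prefix-free code
Calculating: 2^(-3) + 2^(-4) + 2^(-5) + 2^(-5) + 2^(-6) + 2^(-6)
= 0.125 + 0.0625 + 0.03125 + 0.03125 + 0.015625 + 0.015625
= 0.2812
Since 0.2812 ≤ 1, prefix-free code exists


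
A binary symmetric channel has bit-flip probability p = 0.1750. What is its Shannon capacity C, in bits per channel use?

For BSC with error probability p:
C = 1 - H(p) where H(p) is binary entropy
H(0.1750) = -0.1750 × log₂(0.1750) - 0.8250 × log₂(0.8250)
H(p) = 0.6690
C = 1 - 0.6690 = 0.3310 bits/use


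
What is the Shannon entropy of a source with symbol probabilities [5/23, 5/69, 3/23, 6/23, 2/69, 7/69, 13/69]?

H(X) = -Σ p(x) log₂ p(x)
  -5/23 × log₂(5/23) = 0.4786
  -5/69 × log₂(5/69) = 0.2744
  -3/23 × log₂(3/23) = 0.3833
  -6/23 × log₂(6/23) = 0.5057
  -2/69 × log₂(2/69) = 0.1481
  -7/69 × log₂(7/69) = 0.3349
  -13/69 × log₂(13/69) = 0.4537
H(X) = 2.5787 bits


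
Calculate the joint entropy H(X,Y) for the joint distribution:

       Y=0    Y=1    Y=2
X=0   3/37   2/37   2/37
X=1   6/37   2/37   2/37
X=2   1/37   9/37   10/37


H(X,Y) = -Σ p(x,y) log₂ p(x,y)
  p(0,0)=3/37: -0.0811 × log₂(0.0811) = 0.2939
  p(0,1)=2/37: -0.0541 × log₂(0.0541) = 0.2275
  p(0,2)=2/37: -0.0541 × log₂(0.0541) = 0.2275
  p(1,0)=6/37: -0.1622 × log₂(0.1622) = 0.4256
  p(1,1)=2/37: -0.0541 × log₂(0.0541) = 0.2275
  p(1,2)=2/37: -0.0541 × log₂(0.0541) = 0.2275
  p(2,0)=1/37: -0.0270 × log₂(0.0270) = 0.1408
  p(2,1)=9/37: -0.2432 × log₂(0.2432) = 0.4961
  p(2,2)=10/37: -0.2703 × log₂(0.2703) = 0.5101
H(X,Y) = 2.7767 bits


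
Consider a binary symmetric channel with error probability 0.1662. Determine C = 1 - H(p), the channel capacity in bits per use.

For BSC with error probability p:
C = 1 - H(p) where H(p) is binary entropy
H(0.1662) = -0.1662 × log₂(0.1662) - 0.8338 × log₂(0.8338)
H(p) = 0.6489
C = 1 - 0.6489 = 0.3511 bits/use


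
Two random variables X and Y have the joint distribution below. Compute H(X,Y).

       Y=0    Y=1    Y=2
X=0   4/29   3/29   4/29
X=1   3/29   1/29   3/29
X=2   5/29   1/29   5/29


H(X,Y) = -Σ p(x,y) log₂ p(x,y)
  p(0,0)=4/29: -0.1379 × log₂(0.1379) = 0.3942
  p(0,1)=3/29: -0.1034 × log₂(0.1034) = 0.3386
  p(0,2)=4/29: -0.1379 × log₂(0.1379) = 0.3942
  p(1,0)=3/29: -0.1034 × log₂(0.1034) = 0.3386
  p(1,1)=1/29: -0.0345 × log₂(0.0345) = 0.1675
  p(1,2)=3/29: -0.1034 × log₂(0.1034) = 0.3386
  p(2,0)=5/29: -0.1724 × log₂(0.1724) = 0.4373
  p(2,1)=1/29: -0.0345 × log₂(0.0345) = 0.1675
  p(2,2)=5/29: -0.1724 × log₂(0.1724) = 0.4373
H(X,Y) = 3.0137 bits


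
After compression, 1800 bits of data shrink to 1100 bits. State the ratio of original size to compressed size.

Compression ratio = Original / Compressed
= 1800 / 1100 = 1.64:1


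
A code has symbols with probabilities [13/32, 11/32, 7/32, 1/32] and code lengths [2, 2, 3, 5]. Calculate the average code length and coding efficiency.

Average length L = Σ p_i × l_i = 2.3125 bits
Entropy H = 1.6934 bits
Efficiency η = H/L × 100% = 73.23%


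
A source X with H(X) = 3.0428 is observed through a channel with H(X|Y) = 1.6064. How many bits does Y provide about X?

I(X;Y) = H(X) - H(X|Y)
I(X;Y) = 3.0428 - 1.6064 = 1.4364 bits


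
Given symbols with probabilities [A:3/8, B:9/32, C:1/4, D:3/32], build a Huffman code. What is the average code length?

Huffman tree construction:
Combine smallest probabilities repeatedly
Resulting codes:
  A: 0 (length 1)
  B: 10 (length 2)
  C: 111 (length 3)
  D: 110 (length 3)
Average length = Σ p(s) × length(s) = 1.9688 bits


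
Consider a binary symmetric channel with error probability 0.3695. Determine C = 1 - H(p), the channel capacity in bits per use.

For BSC with error probability p:
C = 1 - H(p) where H(p) is binary entropy
H(0.3695) = -0.3695 × log₂(0.3695) - 0.6305 × log₂(0.6305)
H(p) = 0.9503
C = 1 - 0.9503 = 0.0497 bits/use


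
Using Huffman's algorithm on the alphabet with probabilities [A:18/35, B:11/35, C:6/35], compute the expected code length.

Huffman tree construction:
Combine smallest probabilities repeatedly
Resulting codes:
  A: 1 (length 1)
  B: 01 (length 2)
  C: 00 (length 2)
Average length = Σ p(s) × length(s) = 1.4857 bits


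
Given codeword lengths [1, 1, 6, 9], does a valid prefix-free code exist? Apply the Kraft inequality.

Kraft inequality: Σ 2^(-l_i) ≤ 1 for prefix-free code
Calculating: 2^(-1) + 2^(-1) + 2^(-6) + 2^(-9)
= 0.5 + 0.5 + 0.015625 + 0.001953125
= 1.0176
Since 1.0176 > 1, prefix-free code does not exist


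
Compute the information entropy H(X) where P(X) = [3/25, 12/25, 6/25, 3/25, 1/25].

H(X) = -Σ p(x) log₂ p(x)
  -3/25 × log₂(3/25) = 0.3671
  -12/25 × log₂(12/25) = 0.5083
  -6/25 × log₂(6/25) = 0.4941
  -3/25 × log₂(3/25) = 0.3671
  -1/25 × log₂(1/25) = 0.1858
H(X) = 1.9223 bits


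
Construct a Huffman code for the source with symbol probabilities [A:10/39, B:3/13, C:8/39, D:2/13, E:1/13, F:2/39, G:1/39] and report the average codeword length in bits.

Huffman tree construction:
Combine smallest probabilities repeatedly
Resulting codes:
  A: 10 (length 2)
  B: 01 (length 2)
  C: 00 (length 2)
  D: 110 (length 3)
  E: 1110 (length 4)
  F: 11111 (length 5)
  G: 11110 (length 5)
Average length = Σ p(s) × length(s) = 2.5385 bits


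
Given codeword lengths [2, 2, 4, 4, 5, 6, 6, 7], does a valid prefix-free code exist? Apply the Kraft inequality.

Kraft inequality: Σ 2^(-l_i) ≤ 1 for prefix-free code
Calculating: 2^(-2) + 2^(-2) + 2^(-4) + 2^(-4) + 2^(-5) + 2^(-6) + 2^(-6) + 2^(-7)
= 0.25 + 0.25 + 0.0625 + 0.0625 + 0.03125 + 0.015625 + 0.015625 + 0.0078125
= 0.6953
Since 0.6953 ≤ 1, prefix-free code exists


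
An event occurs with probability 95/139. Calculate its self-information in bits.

Information content I(x) = -log₂(p(x))
I = -log₂(95/139) = -log₂(0.6835)
I = 0.5491 bits


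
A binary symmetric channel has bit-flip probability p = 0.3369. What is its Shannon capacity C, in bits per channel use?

For BSC with error probability p:
C = 1 - H(p) where H(p) is binary entropy
H(0.3369) = -0.3369 × log₂(0.3369) - 0.6631 × log₂(0.6631)
H(p) = 0.9218
C = 1 - 0.9218 = 0.0782 bits/use


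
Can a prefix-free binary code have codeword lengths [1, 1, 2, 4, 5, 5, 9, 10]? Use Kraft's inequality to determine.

Kraft inequality: Σ 2^(-l_i) ≤ 1 for prefix-free code
Calculating: 2^(-1) + 2^(-1) + 2^(-2) + 2^(-4) + 2^(-5) + 2^(-5) + 2^(-9) + 2^(-10)
= 0.5 + 0.5 + 0.25 + 0.0625 + 0.03125 + 0.03125 + 0.001953125 + 0.0009765625
= 1.3779
Since 1.3779 > 1, prefix-free code does not exist


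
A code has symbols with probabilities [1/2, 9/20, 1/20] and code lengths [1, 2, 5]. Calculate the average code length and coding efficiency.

Average length L = Σ p_i × l_i = 1.6500 bits
Entropy H = 1.2345 bits
Efficiency η = H/L × 100% = 74.82%


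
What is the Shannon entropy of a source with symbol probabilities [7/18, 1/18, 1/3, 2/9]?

H(X) = -Σ p(x) log₂ p(x)
  -7/18 × log₂(7/18) = 0.5299
  -1/18 × log₂(1/18) = 0.2317
  -1/3 × log₂(1/3) = 0.5283
  -2/9 × log₂(2/9) = 0.4822
H(X) = 1.7721 bits


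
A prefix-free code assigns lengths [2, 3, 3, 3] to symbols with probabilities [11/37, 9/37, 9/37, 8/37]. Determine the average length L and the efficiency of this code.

Average length L = Σ p_i × l_i = 2.7027 bits
Entropy H = 1.9902 bits
Efficiency η = H/L × 100% = 73.64%


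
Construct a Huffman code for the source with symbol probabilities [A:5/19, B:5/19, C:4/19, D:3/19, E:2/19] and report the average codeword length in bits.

Huffman tree construction:
Combine smallest probabilities repeatedly
Resulting codes:
  A: 01 (length 2)
  B: 10 (length 2)
  C: 00 (length 2)
  D: 111 (length 3)
  E: 110 (length 3)
Average length = Σ p(s) × length(s) = 2.2632 bits


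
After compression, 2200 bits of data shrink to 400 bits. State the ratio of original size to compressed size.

Compression ratio = Original / Compressed
= 2200 / 400 = 5.50:1


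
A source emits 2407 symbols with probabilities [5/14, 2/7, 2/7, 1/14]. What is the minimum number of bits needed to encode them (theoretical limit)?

Entropy H = 1.8352 bits/symbol
Minimum bits = H × n = 1.8352 × 2407
= 4417.42 bits


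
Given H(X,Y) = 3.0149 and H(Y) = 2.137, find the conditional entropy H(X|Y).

Chain rule: H(X,Y) = H(X|Y) + H(Y)
H(X|Y) = H(X,Y) - H(Y) = 3.0149 - 2.137 = 0.8779 bits


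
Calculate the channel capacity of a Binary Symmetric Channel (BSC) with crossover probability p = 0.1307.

For BSC with error probability p:
C = 1 - H(p) where H(p) is binary entropy
H(0.1307) = -0.1307 × log₂(0.1307) - 0.8693 × log₂(0.8693)
H(p) = 0.5594
C = 1 - 0.5594 = 0.4406 bits/use


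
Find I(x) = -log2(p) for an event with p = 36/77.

Information content I(x) = -log₂(p(x))
I = -log₂(36/77) = -log₂(0.4675)
I = 1.0969 bits


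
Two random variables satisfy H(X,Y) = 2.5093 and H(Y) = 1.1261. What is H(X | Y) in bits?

Chain rule: H(X,Y) = H(X|Y) + H(Y)
H(X|Y) = H(X,Y) - H(Y) = 2.5093 - 1.1261 = 1.3832 bits


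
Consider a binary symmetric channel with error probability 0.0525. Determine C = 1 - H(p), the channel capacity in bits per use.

For BSC with error probability p:
C = 1 - H(p) where H(p) is binary entropy
H(0.0525) = -0.0525 × log₂(0.0525) - 0.9475 × log₂(0.9475)
H(p) = 0.2969
C = 1 - 0.2969 = 0.7031 bits/use


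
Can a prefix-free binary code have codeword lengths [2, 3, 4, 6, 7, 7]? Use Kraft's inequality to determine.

Kraft inequality: Σ 2^(-l_i) ≤ 1 for prefix-free code
Calculating: 2^(-2) + 2^(-3) + 2^(-4) + 2^(-6) + 2^(-7) + 2^(-7)
= 0.25 + 0.125 + 0.0625 + 0.015625 + 0.0078125 + 0.0078125
= 0.4688
Since 0.4688 ≤ 1, prefix-free code exists


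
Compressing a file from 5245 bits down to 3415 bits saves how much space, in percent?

Space savings = (1 - Compressed/Original) × 100%
= (1 - 3415/5245) × 100%
= 34.89%


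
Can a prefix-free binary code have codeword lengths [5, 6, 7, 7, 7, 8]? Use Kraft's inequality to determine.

Kraft inequality: Σ 2^(-l_i) ≤ 1 for prefix-free code
Calculating: 2^(-5) + 2^(-6) + 2^(-7) + 2^(-7) + 2^(-7) + 2^(-8)
= 0.03125 + 0.015625 + 0.0078125 + 0.0078125 + 0.0078125 + 0.00390625
= 0.0742
Since 0.0742 ≤ 1, prefix-free code exists


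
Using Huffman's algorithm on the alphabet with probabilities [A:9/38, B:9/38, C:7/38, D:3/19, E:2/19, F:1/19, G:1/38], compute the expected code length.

Huffman tree construction:
Combine smallest probabilities repeatedly
Resulting codes:
  A: 01 (length 2)
  B: 10 (length 2)
  C: 111 (length 3)
  D: 110 (length 3)
  E: 001 (length 3)
  F: 0001 (length 4)
  G: 0000 (length 4)
Average length = Σ p(s) × length(s) = 2.6053 bits


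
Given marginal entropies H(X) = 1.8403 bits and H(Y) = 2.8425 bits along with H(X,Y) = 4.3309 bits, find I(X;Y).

I(X;Y) = H(X) + H(Y) - H(X,Y)
I(X;Y) = 1.8403 + 2.8425 - 4.3309 = 0.3519 bits


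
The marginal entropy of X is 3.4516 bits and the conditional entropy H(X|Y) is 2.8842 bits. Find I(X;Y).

I(X;Y) = H(X) - H(X|Y)
I(X;Y) = 3.4516 - 2.8842 = 0.5674 bits


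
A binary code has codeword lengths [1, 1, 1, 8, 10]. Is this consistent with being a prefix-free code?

Kraft inequality: Σ 2^(-l_i) ≤ 1 for prefix-free code
Calculating: 2^(-1) + 2^(-1) + 2^(-1) + 2^(-8) + 2^(-10)
= 0.5 + 0.5 + 0.5 + 0.00390625 + 0.0009765625
= 1.5049
Since 1.5049 > 1, prefix-free code does not exist


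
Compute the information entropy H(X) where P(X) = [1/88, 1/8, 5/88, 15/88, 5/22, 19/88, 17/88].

H(X) = -Σ p(x) log₂ p(x)
  -1/88 × log₂(1/88) = 0.0734
  -1/8 × log₂(1/8) = 0.3750
  -5/88 × log₂(5/88) = 0.2351
  -15/88 × log₂(15/88) = 0.4351
  -5/22 × log₂(5/22) = 0.4858
  -19/88 × log₂(19/88) = 0.4775
  -17/88 × log₂(17/88) = 0.4582
H(X) = 2.5401 bits
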